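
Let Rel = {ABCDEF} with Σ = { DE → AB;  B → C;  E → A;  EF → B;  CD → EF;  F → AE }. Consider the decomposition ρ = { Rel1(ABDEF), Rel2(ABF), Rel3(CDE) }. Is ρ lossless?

Yes

Chase test. Columns are ABCDEF; row i has aⱼ where attribute j ∈ Reli, else bᵢⱼ.
Initial tableau (one row per fragment):
  row 1: a1 a2 b13 a4 a5 a6
  row 2: a1 a2 b23 b24 b25 a6
  row 3: b31 b32 a3 a4 a5 b36
Rows 1 and 3 agree on DE; apply DE→AB and equate their AB entries.
Rows 1 and 2 agree on B; apply B→C and equate their C entries.
Rows 1 and 3 agree on B; apply B→C and equate their C entries.
Rows 1 and 3 agree on CD; apply CD→EF and equate their EF entries.
Rows 1 and 2 agree on F; apply F→AE and equate their AE entries.
Row 1 is now all distinguished symbols — the join is lossless.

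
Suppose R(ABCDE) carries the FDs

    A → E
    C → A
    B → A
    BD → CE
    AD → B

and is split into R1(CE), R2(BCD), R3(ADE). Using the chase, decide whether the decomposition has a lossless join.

No

Chase test. Columns are ABCDE; row i has aⱼ where attribute j ∈ Ri, else bᵢⱼ.
Initial tableau (one row per fragment):
  row 1: b11 b12 a3 b14 a5
  row 2: b21 a2 a3 a4 b25
  row 3: a1 b32 b33 a4 a5
Rows 1 and 2 agree on C; apply C→A and equate their A entries.
Rows 1 and 2 agree on A; apply A→E and equate their E entries.
No row becomes fully distinguished — the join is lossy.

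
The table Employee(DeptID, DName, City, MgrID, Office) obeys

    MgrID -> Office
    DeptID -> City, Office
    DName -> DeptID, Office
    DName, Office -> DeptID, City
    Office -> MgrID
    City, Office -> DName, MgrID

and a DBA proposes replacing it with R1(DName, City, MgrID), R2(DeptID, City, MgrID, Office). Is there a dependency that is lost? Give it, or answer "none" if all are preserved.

MgrID → Office lies within R2.
DeptID → City, Office lies within R2.
DName → DeptID, Office: restricted closure across fragments reaches DeptID, Office.
DName, Office → DeptID, City: restricted closure across fragments reaches DeptID, City.
Office → MgrID lies within R2.
City, Office → DName, MgrID: restricted closure across fragments reaches DName, MgrID.
Every dependency is enforceable on the fragments, so the decomposition is dependency-preserving.

none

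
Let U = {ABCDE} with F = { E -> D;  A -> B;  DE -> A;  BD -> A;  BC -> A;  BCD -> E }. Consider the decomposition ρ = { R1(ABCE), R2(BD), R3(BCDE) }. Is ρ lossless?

Yes

Chase test. Columns are ABCDE; row i has aⱼ where attribute j ∈ Ri, else bᵢⱼ.
Initial tableau (one row per fragment):
  row 1: a1 a2 a3 b14 a5
  row 2: b21 a2 b23 a4 b25
  row 3: b31 a2 a3 a4 a5
Rows 1 and 3 agree on E; apply E→D and equate their D entries.
Rows 1 and 3 agree on DE; apply DE→A and equate their A entries.
Rows 1 and 2 agree on BD; apply BD→A and equate their A entries.
Row 1 is now all distinguished symbols — the join is lossless.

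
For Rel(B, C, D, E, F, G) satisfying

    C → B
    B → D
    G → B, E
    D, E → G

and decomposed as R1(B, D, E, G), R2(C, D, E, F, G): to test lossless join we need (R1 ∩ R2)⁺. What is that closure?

B, D, E, G

R1 ∩ R2 = {D, E, G}.
G → B, E applies, adding B
Closure: {B, D, E, G}.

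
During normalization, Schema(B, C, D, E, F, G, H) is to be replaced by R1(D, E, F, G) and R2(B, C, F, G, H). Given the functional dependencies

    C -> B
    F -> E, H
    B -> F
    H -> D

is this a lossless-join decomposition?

Yes

Common attributes: R1 ∩ R2 = {F, G}.
Closure of {F, G}: F → E, H applies, adding E, H; H → D applies, adding D. So (F, G)⁺ = {D, E, F, G, H}.
This closure contains every attribute of R1, so R1 ∩ R2 → R1. The join is lossless.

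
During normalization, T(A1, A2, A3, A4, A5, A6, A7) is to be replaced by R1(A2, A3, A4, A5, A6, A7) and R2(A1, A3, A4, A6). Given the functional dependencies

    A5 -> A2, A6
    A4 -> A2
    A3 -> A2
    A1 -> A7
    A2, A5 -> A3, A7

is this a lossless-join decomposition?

No

Common attributes: R1 ∩ R2 = {A3, A4, A6}.
Closure of {A3, A4, A6}: A4 → A2 applies, adding A2. So (A3, A4, A6)⁺ = {A2, A3, A4, A6}.
The closure contains neither all of R1 = {A2, A3, A4, A5, A6, A7} nor all of R2 = {A1, A3, A4, A6}, so the common attributes are not a superkey of either fragment. The join is lossy.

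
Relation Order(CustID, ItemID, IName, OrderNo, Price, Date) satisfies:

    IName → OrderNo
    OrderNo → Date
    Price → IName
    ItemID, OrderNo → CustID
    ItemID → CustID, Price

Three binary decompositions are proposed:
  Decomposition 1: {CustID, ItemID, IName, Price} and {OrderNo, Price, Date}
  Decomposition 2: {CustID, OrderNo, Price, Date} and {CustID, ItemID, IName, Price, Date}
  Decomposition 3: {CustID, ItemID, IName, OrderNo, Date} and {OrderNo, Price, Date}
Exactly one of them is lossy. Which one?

Decomposition 1: common = {Price}, closure = {IName, OrderNo, Price, Date} → lossless.
Decomposition 2: common = {CustID, Price, Date}, closure = {CustID, IName, OrderNo, Price, Date} → lossless.
Decomposition 3: common = {OrderNo, Date}, closure = {OrderNo, Date} → lossy.

Decomposition 3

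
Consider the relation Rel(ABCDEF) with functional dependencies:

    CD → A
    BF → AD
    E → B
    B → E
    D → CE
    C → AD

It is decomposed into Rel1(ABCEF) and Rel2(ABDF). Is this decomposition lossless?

Common attributes: Rel1 ∩ Rel2 = {ABF}.
Closure of {ABF}: BF → AD applies, adding D; B → E applies, adding E; D → CE applies, adding C. So (ABF)⁺ = {ABCDEF}.
This closure contains every attribute of Rel1, so Rel1 ∩ Rel2 → Rel1. The join is lossless.

Yes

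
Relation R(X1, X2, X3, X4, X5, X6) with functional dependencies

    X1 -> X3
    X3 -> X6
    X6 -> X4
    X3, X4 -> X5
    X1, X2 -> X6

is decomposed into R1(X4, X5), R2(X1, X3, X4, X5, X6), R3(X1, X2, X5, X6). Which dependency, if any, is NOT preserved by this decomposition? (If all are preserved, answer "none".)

none

X1 → X3 lies within R2.
X3 → X6 lies within R2.
X6 → X4 lies within R2.
X3, X4 → X5 lies within R2.
X1, X2 → X6 lies within R3.
Every dependency is enforceable on the fragments, so the decomposition is dependency-preserving.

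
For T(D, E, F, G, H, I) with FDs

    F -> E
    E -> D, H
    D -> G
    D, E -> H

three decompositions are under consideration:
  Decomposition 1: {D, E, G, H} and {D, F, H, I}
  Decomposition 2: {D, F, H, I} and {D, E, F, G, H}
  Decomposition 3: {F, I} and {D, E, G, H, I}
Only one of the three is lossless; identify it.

Decomposition 1: common = {D, H}, closure = {D, G, H} → lossy.
Decomposition 2: common = {D, F, H}, closure = {D, E, F, G, H} → lossless.
Decomposition 3: common = {I}, closure = {I} → lossy.

Decomposition 2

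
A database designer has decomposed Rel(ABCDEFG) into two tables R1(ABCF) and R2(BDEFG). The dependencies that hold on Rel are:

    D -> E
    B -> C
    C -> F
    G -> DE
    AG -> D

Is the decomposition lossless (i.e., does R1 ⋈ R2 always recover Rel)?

No

Common attributes: R1 ∩ R2 = {BF}.
Closure of {BF}: B → C applies, adding C. So (BF)⁺ = {BCF}.
The closure contains neither all of R1 = {ABCF} nor all of R2 = {BDEFG}, so the common attributes are not a superkey of either fragment. The join is lossy.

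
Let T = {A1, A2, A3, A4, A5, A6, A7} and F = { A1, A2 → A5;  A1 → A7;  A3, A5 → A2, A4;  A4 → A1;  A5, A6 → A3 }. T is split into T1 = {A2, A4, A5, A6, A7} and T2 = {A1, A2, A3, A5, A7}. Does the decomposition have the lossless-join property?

No

Common attributes: T1 ∩ T2 = {A2, A5, A7}.
No dependency enlarges {A2, A5, A7}, so (A2, A5, A7)⁺ = {A2, A5, A7}.
The closure contains neither all of T1 = {A2, A4, A5, A6, A7} nor all of T2 = {A1, A2, A3, A5, A7}, so the common attributes are not a superkey of either fragment. The join is lossy.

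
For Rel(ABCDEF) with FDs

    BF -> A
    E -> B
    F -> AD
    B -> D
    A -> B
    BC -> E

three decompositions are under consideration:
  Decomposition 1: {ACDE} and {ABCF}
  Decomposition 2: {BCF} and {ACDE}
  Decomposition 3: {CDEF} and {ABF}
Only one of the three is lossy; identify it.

Decomposition 2

Decomposition 1: common = {AC}, closure = {ABCDE} → lossless.
Decomposition 2: common = {C}, closure = {C} → lossy.
Decomposition 3: common = {F}, closure = {ABDF} → lossless.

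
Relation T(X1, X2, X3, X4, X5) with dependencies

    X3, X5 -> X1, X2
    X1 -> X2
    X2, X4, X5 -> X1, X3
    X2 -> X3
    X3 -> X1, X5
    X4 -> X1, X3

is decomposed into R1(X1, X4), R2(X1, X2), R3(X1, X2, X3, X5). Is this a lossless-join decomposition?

Chase test. Columns are X1, X2, X3, X4, X5; row i has aⱼ where attribute j ∈ Ri, else bᵢⱼ.
Initial tableau (one row per fragment):
  row 1: a1 b12 b13 a4 b15
  row 2: a1 a2 b23 b24 b25
  row 3: a1 a2 a3 b34 a5
Rows 1 and 2 agree on X1; apply X1→X2 and equate their X2 entries.
Rows 1 and 2 agree on X2; apply X2→X3 and equate their X3 entries.
Rows 1 and 3 agree on X2; apply X2→X3 and equate their X3 entries.
Rows 1 and 2 agree on X3; apply X3→X1, X5 and equate their X1, X5 entries.
Rows 1 and 3 agree on X3; apply X3→X1, X5 and equate their X1, X5 entries.
Row 1 is now all distinguished symbols — the join is lossless.

Yes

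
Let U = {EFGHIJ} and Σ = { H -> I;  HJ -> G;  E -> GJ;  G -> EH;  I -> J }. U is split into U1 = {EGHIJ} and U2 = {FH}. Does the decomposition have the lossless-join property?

Yes

Common attributes: U1 ∩ U2 = {H}.
Closure of {H}: H → I applies, adding I; I → J applies, adding J; HJ → G applies, adding G; G → EH applies, adding E. So (H)⁺ = {EGHIJ}.
This closure contains every attribute of U1, so U1 ∩ U2 → U1. The join is lossless.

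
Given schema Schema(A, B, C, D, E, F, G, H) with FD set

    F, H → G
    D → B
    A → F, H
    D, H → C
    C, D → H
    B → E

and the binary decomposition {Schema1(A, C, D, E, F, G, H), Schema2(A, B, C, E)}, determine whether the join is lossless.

No

Common attributes: Schema1 ∩ Schema2 = {A, C, E}.
Closure of {A, C, E}: A → F, H applies, adding F, H; F, H → G applies, adding G. So (A, C, E)⁺ = {A, C, E, F, G, H}.
The closure contains neither all of Schema1 = {A, C, D, E, F, G, H} nor all of Schema2 = {A, B, C, E}, so the common attributes are not a superkey of either fragment. The join is lossy.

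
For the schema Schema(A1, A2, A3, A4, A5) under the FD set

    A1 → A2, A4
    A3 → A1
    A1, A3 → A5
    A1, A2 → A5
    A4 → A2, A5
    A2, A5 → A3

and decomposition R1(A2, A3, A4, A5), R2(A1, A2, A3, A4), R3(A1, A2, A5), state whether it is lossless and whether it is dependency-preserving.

Lossless test (chase): Rows 2 and 3 agree on A1; apply A1→A2, A4 and equate their A2, A4 entries. Rows 1 and 2 agree on A3; apply A3→A1 and equate their A1 entries. Rows 1 and 2 agree on A1, A3; apply A1, A3→A5 and equate their A5 entries. Rows 1 and 3 agree on A2, A5; apply A2, A5→A3 and equate their A3 entries. Row 1 is now all distinguished symbols — the join is lossless.
Dependency preservation: A1, A3 → A5 is not contained in any single fragment, but the restricted closure of its left-hand side across the fragments still reaches the right-hand side; the remaining FDs each lie inside some fragment. All dependencies are preserved.

lossless and dependency-preserving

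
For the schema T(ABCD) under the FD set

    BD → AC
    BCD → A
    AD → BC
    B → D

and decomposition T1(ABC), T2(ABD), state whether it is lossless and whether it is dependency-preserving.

lossless and dependency-preserving

Lossless test: (AB)⁺ = {ABCD}, which contains all of one fragment — lossless.
Dependency preservation: BD → AC; BCD → A; AD → BC are not contained in any single fragment, but the restricted closure of each left-hand side across the fragments still reaches the right-hand side; the remaining FDs each lie inside some fragment. All dependencies are preserved.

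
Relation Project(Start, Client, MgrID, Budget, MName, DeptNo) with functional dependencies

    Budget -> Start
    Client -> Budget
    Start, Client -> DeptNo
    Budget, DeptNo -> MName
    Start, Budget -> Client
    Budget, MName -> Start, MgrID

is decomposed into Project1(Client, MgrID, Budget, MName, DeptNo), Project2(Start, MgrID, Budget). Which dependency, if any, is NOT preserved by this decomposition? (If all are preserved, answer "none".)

Budget → Start lies within Project2.
Client → Budget lies within Project1.
Start, Client → DeptNo: restricted closure across fragments reaches DeptNo.
Budget, DeptNo → MName lies within Project1.
Start, Budget → Client: restricted closure across fragments reaches Client.
Budget, MName → Start, MgrID: restricted closure across fragments reaches Start, MgrID.
Every dependency is enforceable on the fragments, so the decomposition is dependency-preserving.

none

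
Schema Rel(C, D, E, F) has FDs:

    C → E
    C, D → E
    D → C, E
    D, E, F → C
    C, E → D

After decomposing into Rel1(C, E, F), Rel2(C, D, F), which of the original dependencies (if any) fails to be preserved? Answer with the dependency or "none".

C → E lies within Rel1.
C, D → E: restricted closure across fragments reaches E.
D → C, E: restricted closure across fragments reaches C, E.
D, E, F → C: restricted closure across fragments reaches C.
C, E → D: restricted closure across fragments reaches D.
Every dependency is enforceable on the fragments, so the decomposition is dependency-preserving.

none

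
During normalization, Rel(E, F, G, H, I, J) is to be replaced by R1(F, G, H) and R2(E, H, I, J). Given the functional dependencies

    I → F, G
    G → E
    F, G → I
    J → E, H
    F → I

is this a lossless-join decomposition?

Common attributes: R1 ∩ R2 = {H}.
No dependency enlarges {H}, so (H)⁺ = {H}.
The closure contains neither all of R1 = {F, G, H} nor all of R2 = {E, H, I, J}, so the common attributes are not a superkey of either fragment. The join is lossy.

No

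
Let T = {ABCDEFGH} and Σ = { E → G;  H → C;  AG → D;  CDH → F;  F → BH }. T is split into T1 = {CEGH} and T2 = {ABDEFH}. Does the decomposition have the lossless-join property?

Yes

Common attributes: T1 ∩ T2 = {EH}.
Closure of {EH}: E → G applies, adding G; H → C applies, adding C. So (EH)⁺ = {CEGH}.
This closure contains every attribute of T1, so T1 ∩ T2 → T1. The join is lossless.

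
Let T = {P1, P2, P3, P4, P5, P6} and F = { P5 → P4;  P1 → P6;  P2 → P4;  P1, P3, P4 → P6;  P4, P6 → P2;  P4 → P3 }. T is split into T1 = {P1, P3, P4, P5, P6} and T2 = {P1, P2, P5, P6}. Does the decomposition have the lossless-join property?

Yes

Common attributes: T1 ∩ T2 = {P1, P5, P6}.
Closure of {P1, P5, P6}: P5 → P4 applies, adding P4; P4, P6 → P2 applies, adding P2; P4 → P3 applies, adding P3. So (P1, P5, P6)⁺ = {P1, P2, P3, P4, P5, P6}.
This closure contains every attribute of T1, so T1 ∩ T2 → T1. The join is lossless.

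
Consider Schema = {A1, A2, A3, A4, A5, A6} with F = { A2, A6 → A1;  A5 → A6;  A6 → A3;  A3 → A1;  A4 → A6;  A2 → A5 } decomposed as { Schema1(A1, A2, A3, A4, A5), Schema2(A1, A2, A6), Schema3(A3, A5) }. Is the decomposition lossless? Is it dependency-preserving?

Lossless test (chase): Rows 1 and 3 agree on A5; apply A5→A6 and equate their A6 entries. Rows 1 and 3 agree on A3; apply A3→A1 and equate their A1 entries. Rows 1 and 2 agree on A2; apply A2→A5 and equate their A5 entries. Rows 1 and 2 agree on A5; apply A5→A6 and equate their A6 entries. Rows 1 and 2 agree on A6; apply A6→A3 and equate their A3 entries. Row 1 is now all distinguished symbols — the join is lossless.
Dependency preservation: the restricted closure of {A5} across the fragments never reaches {A6}, so A5 → A6 cannot be enforced without a join — not preserved.

lossless but not dependency-preserving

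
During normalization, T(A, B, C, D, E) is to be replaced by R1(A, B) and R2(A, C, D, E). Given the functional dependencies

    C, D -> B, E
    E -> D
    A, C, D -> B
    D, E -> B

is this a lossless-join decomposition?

Common attributes: R1 ∩ R2 = {A}.
No dependency enlarges {A}, so (A)⁺ = {A}.
The closure contains neither all of R1 = {A, B} nor all of R2 = {A, C, D, E}, so the common attributes are not a superkey of either fragment. The join is lossy.

No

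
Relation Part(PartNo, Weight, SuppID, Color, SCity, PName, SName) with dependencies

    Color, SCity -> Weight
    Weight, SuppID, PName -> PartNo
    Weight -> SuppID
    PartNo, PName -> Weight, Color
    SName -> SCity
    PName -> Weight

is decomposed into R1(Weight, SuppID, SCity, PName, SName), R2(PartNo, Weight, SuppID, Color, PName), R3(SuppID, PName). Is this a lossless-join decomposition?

Chase test. Columns are PartNo, Weight, SuppID, Color, SCity, PName, SName; row i has aⱼ where attribute j ∈ Ri, else bᵢⱼ.
Initial tableau (one row per fragment):
  row 1: b11 a2 a3 b14 a5 a6 a7
  row 2: a1 a2 a3 a4 b25 a6 b27
  row 3: b31 b32 a3 b34 b35 a6 b37
Rows 1 and 2 agree on Weight, SuppID, PName; apply Weight, SuppID, PName→PartNo and equate their PartNo entries.
Rows 1 and 2 agree on PartNo, PName; apply PartNo, PName→Weight, Color and equate their Weight, Color entries.
Rows 1 and 3 agree on PName; apply PName→Weight and equate their Weight entries.
Rows 1 and 3 agree on Weight, SuppID, PName; apply Weight, SuppID, PName→PartNo and equate their PartNo entries.
Rows 1 and 3 agree on PartNo, PName; apply PartNo, PName→Weight, Color and equate their Weight, Color entries.
Row 1 is now all distinguished symbols — the join is lossless.

Yes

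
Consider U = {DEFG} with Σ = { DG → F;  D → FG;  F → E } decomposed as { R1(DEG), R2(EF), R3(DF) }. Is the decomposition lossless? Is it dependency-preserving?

lossless and dependency-preserving

Lossless test (chase): Rows 1 and 3 agree on D; apply D→FG and equate their FG entries. Rows 1 and 3 agree on F; apply F→E and equate their E entries. Row 1 is now all distinguished symbols — the join is lossless.
Dependency preservation: DG → F; D → FG are not contained in any single fragment, but the restricted closure of each left-hand side across the fragments still reaches the right-hand side; the remaining FDs each lie inside some fragment. All dependencies are preserved.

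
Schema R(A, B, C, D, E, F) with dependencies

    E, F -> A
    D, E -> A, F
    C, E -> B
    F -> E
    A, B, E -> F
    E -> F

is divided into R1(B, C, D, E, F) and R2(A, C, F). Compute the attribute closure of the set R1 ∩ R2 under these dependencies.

R1 ∩ R2 = {C, F}.
F → E applies, adding E
E, F → A applies, adding A
C, E → B applies, adding B
Closure: {A, B, C, E, F}.

A, B, C, E, F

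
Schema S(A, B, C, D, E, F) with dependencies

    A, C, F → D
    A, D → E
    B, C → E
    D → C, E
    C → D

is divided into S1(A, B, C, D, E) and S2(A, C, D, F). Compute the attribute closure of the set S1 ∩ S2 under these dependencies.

S1 ∩ S2 = {A, C, D}.
A, D → E applies, adding E
Closure: {A, C, D, E}.

A, C, D, E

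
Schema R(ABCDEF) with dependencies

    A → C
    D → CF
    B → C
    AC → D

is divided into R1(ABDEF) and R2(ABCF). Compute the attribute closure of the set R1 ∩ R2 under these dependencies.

R1 ∩ R2 = {ABF}.
A → C applies, adding C
AC → D applies, adding D
Closure: {ABCDF}.

ABCDF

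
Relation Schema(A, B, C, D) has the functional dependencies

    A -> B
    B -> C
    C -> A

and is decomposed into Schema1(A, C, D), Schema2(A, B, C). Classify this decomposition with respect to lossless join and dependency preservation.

Lossless test: (A, C)⁺ = {A, B, C}, which contains all of one fragment — lossless.
Dependency preservation: every FD's attributes lie within a single fragment, so each can be enforced locally — preserved.

lossless and dependency-preserving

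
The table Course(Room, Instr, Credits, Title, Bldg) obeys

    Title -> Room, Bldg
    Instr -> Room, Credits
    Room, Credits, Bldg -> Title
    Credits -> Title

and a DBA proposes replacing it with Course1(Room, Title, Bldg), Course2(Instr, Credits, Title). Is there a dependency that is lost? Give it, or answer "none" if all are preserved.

none

Title → Room, Bldg lies within Course1.
Instr → Room, Credits: restricted closure across fragments reaches Room, Credits.
Room, Credits, Bldg → Title: restricted closure across fragments reaches Title.
Credits → Title lies within Course2.
Every dependency is enforceable on the fragments, so the decomposition is dependency-preserving.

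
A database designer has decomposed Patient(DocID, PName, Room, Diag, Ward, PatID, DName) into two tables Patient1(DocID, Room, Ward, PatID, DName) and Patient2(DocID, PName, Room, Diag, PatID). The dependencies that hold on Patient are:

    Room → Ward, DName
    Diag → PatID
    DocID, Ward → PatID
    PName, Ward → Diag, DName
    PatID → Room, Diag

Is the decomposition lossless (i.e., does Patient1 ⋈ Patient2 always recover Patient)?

Yes

Common attributes: Patient1 ∩ Patient2 = {DocID, Room, PatID}.
Closure of {DocID, Room, PatID}: Room → Ward, DName applies, adding Ward, DName; PatID → Room, Diag applies, adding Diag. So (DocID, Room, PatID)⁺ = {DocID, Room, Diag, Ward, PatID, DName}.
This closure contains every attribute of Patient1, so Patient1 ∩ Patient2 → Patient1. The join is lossless.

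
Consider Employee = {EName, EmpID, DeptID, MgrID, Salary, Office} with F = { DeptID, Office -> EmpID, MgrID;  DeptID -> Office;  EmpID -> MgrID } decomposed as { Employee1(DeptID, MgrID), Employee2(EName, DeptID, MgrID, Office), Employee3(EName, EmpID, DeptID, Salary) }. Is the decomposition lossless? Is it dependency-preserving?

Lossless test (chase): Rows 1 and 2 agree on DeptID; apply DeptID→Office and equate their Office entries. Rows 1 and 3 agree on DeptID; apply DeptID→Office and equate their Office entries. Rows 1 and 2 agree on DeptID, Office; apply DeptID, Office→EmpID, MgrID and equate their EmpID, MgrID entries. Rows 1 and 3 agree on DeptID, Office; apply DeptID, Office→EmpID, MgrID and equate their EmpID, MgrID entries. Row 3 is now all distinguished symbols — the join is lossless.
Dependency preservation: the restricted closure of {EmpID} across the fragments never reaches {MgrID}, so EmpID → MgrID cannot be enforced without a join — not preserved.

lossless but not dependency-preserving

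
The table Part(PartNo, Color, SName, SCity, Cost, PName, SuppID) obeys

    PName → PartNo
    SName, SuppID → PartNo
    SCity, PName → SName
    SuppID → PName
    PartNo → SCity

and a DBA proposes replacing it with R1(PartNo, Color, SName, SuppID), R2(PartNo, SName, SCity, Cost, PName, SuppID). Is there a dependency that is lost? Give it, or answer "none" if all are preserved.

none

PName → PartNo lies within R2.
SName, SuppID → PartNo lies within R1.
SCity, PName → SName lies within R2.
SuppID → PName lies within R2.
PartNo → SCity lies within R2.
Every dependency is enforceable on the fragments, so the decomposition is dependency-preserving.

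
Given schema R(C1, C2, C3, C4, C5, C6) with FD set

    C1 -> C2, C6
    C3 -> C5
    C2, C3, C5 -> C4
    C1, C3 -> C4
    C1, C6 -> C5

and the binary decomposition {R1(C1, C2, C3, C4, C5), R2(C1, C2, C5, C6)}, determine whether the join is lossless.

Yes

Common attributes: R1 ∩ R2 = {C1, C2, C5}.
Closure of {C1, C2, C5}: C1 → C2, C6 applies, adding C6. So (C1, C2, C5)⁺ = {C1, C2, C5, C6}.
This closure contains every attribute of R2, so R1 ∩ R2 → R2. The join is lossless.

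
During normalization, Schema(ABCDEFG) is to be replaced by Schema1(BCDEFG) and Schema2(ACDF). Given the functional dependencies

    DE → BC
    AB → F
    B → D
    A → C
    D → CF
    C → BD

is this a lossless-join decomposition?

No

Common attributes: Schema1 ∩ Schema2 = {CDF}.
Closure of {CDF}: C → BD applies, adding B. So (CDF)⁺ = {BCDF}.
The closure contains neither all of Schema1 = {BCDEFG} nor all of Schema2 = {ACDF}, so the common attributes are not a superkey of either fragment. The join is lossy.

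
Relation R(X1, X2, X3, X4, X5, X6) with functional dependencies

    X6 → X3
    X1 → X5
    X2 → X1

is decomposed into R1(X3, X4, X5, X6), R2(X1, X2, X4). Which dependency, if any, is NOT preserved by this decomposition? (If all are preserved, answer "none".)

X1 → X5

Check X1 → X5: no single fragment contains all of {X1, X5}, and the restricted closure of {X1} across the fragments never reaches {X5}.
X6 → X3 is preserved.
X2 → X1 is preserved.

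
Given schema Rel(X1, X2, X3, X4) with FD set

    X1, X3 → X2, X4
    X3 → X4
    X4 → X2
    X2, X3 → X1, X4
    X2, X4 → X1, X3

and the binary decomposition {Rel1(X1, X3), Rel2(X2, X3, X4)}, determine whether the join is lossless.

Common attributes: Rel1 ∩ Rel2 = {X3}.
Closure of {X3}: X3 → X4 applies, adding X4; X4 → X2 applies, adding X2; X2, X3 → X1, X4 applies, adding X1. So (X3)⁺ = {X1, X2, X3, X4}.
This closure contains every attribute of Rel1, so Rel1 ∩ Rel2 → Rel1. The join is lossless.

Yes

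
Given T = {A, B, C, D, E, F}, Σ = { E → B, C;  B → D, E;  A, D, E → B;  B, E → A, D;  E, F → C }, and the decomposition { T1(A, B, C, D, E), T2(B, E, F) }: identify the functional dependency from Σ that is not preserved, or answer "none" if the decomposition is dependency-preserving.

E → B, C lies within T1.
B → D, E lies within T1.
A, D, E → B lies within T1.
B, E → A, D lies within T1.
E, F → C: restricted closure across fragments reaches C.
Every dependency is enforceable on the fragments, so the decomposition is dependency-preserving.

none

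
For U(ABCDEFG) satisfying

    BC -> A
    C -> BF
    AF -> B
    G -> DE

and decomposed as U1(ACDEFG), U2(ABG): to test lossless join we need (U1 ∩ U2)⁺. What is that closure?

ADEG

U1 ∩ U2 = {AG}.
G → DE applies, adding DE
Closure: {ADEG}.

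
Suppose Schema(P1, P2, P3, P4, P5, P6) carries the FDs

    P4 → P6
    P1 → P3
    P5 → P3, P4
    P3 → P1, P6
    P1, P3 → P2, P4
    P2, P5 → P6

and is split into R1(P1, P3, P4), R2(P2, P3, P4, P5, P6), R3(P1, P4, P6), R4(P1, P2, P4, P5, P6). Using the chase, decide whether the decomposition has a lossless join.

Yes

Chase test. Columns are P1, P2, P3, P4, P5, P6; row i has aⱼ where attribute j ∈ Ri, else bᵢⱼ.
Initial tableau (one row per fragment):
  row 1: a1 b12 a3 a4 b15 b16
  row 2: b21 a2 a3 a4 a5 a6
  row 3: a1 b32 b33 a4 b35 a6
  row 4: a1 a2 b43 a4 a5 a6
Rows 1 and 2 agree on P4; apply P4→P6 and equate their P6 entries.
Rows 1 and 3 agree on P1; apply P1→P3 and equate their P3 entries.
Rows 1 and 4 agree on P1; apply P1→P3 and equate their P3 entries.
Rows 1 and 2 agree on P3; apply P3→P1, P6 and equate their P1, P6 entries.
Rows 1 and 2 agree on P1, P3; apply P1, P3→P2, P4 and equate their P2, P4 entries.
Rows 1 and 3 agree on P1, P3; apply P1, P3→P2, P4 and equate their P2, P4 entries.
Row 2 is now all distinguished symbols — the join is lossless.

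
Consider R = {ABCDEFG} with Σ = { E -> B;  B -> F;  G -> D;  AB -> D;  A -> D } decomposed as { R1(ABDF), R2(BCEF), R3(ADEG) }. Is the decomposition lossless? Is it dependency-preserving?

Lossless test (chase): Rows 2 and 3 agree on E; apply E→B and equate their B entries. Rows 1 and 3 agree on B; apply B→F and equate their F entries. No row becomes fully distinguished — the join is lossy.
Dependency preservation: every FD's attributes lie within a single fragment, so each can be enforced locally — preserved.

lossy but dependency-preserving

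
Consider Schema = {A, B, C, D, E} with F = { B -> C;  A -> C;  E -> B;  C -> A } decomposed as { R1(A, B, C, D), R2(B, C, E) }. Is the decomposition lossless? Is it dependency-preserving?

lossy but dependency-preserving

Lossless test: (B, C)⁺ = {A, B, C}, which is a superkey of neither fragment — lossy.
Dependency preservation: every FD's attributes lie within a single fragment, so each can be enforced locally — preserved.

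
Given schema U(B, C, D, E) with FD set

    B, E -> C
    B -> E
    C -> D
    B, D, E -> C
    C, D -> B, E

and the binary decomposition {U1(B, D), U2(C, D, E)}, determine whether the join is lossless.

Common attributes: U1 ∩ U2 = {D}.
No dependency enlarges {D}, so (D)⁺ = {D}.
The closure contains neither all of U1 = {B, D} nor all of U2 = {C, D, E}, so the common attributes are not a superkey of either fragment. The join is lossy.

No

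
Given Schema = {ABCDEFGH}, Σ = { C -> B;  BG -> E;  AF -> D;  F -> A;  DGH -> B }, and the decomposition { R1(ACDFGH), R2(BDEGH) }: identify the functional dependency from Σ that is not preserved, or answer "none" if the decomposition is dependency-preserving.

Check C → B: no single fragment contains all of {BC}, and the restricted closure of {C} across the fragments never reaches {B}.
BG → E is preserved.
AF → D is preserved.
F → A is preserved.
DGH → B is preserved.

C -> B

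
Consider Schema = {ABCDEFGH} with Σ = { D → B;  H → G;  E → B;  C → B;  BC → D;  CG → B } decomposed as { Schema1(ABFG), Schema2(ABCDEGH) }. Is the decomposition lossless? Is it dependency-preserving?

Lossless test: (ABG)⁺ = {ABG}, which is a superkey of neither fragment — lossy.
Dependency preservation: every FD's attributes lie within a single fragment, so each can be enforced locally — preserved.

lossy but dependency-preserving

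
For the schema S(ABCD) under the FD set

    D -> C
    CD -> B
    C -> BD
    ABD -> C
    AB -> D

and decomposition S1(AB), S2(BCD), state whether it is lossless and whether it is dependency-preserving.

Lossless test: (B)⁺ = {B}, which is a superkey of neither fragment — lossy.
Dependency preservation: the restricted closure of {AB} across the fragments never reaches {D}, so AB → D cannot be enforced without a join — not preserved.

lossy and not dependency-preserving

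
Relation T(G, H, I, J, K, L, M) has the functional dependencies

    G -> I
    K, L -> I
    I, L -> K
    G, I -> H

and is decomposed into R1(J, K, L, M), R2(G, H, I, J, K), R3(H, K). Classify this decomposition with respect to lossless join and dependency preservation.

Lossless test (chase): applying each FD to every pair of rows produces no changes in the tableau, so no row becomes fully distinguished — the join is lossy.
Dependency preservation: the restricted closure of {K, L} across the fragments never reaches {I}, so K, L → I cannot be enforced without a join — not preserved.

lossy and not dependency-preserving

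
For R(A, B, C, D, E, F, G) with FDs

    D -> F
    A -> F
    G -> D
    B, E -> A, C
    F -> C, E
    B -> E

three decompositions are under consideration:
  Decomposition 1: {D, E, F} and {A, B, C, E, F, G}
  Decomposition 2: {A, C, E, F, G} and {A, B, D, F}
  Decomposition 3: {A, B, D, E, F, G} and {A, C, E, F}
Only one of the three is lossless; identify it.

Decomposition 1: common = {E, F}, closure = {C, E, F} → lossy.
Decomposition 2: common = {A, F}, closure = {A, C, E, F} → lossy.
Decomposition 3: common = {A, E, F}, closure = {A, C, E, F} → lossless.

Decomposition 3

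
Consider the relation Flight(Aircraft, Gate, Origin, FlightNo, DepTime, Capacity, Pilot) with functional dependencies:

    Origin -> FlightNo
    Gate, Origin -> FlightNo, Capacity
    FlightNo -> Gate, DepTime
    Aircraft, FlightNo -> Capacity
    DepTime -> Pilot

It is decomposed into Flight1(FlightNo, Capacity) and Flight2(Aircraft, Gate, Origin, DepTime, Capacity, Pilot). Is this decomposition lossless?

No

Common attributes: Flight1 ∩ Flight2 = {Capacity}.
No dependency enlarges {Capacity}, so (Capacity)⁺ = {Capacity}.
The closure contains neither all of Flight1 = {FlightNo, Capacity} nor all of Flight2 = {Aircraft, Gate, Origin, DepTime, Capacity, Pilot}, so the common attributes are not a superkey of either fragment. The join is lossy.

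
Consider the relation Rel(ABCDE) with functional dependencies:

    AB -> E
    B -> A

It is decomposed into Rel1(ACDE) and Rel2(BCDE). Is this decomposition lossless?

Common attributes: Rel1 ∩ Rel2 = {CDE}.
No dependency enlarges {CDE}, so (CDE)⁺ = {CDE}.
The closure contains neither all of Rel1 = {ACDE} nor all of Rel2 = {BCDE}, so the common attributes are not a superkey of either fragment. The join is lossy.

No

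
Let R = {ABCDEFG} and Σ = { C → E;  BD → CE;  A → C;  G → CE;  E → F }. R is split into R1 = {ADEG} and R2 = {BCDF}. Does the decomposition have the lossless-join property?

Common attributes: R1 ∩ R2 = {D}.
No dependency enlarges {D}, so (D)⁺ = {D}.
The closure contains neither all of R1 = {ADEG} nor all of R2 = {BCDF}, so the common attributes are not a superkey of either fragment. The join is lossy.

No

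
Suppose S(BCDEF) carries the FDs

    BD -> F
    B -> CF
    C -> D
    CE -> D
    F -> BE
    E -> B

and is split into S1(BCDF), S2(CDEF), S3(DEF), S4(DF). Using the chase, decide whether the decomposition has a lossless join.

Yes

Chase test. Columns are BCDEF; row i has aⱼ where attribute j ∈ Si, else bᵢⱼ.
Initial tableau (one row per fragment):
  row 1: a1 a2 a3 b14 a5
  row 2: b21 a2 a3 a4 a5
  row 3: b31 b32 a3 a4 a5
  row 4: b41 b42 a3 b44 a5
Rows 1 and 2 agree on F; apply F→BE and equate their BE entries.
Rows 1 and 3 agree on F; apply F→BE and equate their BE entries.
Rows 1 and 4 agree on F; apply F→BE and equate their BE entries.
Rows 1 and 3 agree on B; apply B→CF and equate their CF entries.
Rows 1 and 4 agree on B; apply B→CF and equate their CF entries.
Row 1 is now all distinguished symbols — the join is lossless.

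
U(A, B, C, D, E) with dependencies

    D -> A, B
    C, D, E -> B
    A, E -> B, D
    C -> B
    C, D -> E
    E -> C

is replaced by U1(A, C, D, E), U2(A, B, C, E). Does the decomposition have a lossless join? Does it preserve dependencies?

lossless but not dependency-preserving

Lossless test: (A, C, E)⁺ = {A, B, C, D, E}, which contains all of one fragment — lossless.
Dependency preservation: the restricted closure of {D} across the fragments never reaches {A, B}, so D → A, B cannot be enforced without a join — not preserved.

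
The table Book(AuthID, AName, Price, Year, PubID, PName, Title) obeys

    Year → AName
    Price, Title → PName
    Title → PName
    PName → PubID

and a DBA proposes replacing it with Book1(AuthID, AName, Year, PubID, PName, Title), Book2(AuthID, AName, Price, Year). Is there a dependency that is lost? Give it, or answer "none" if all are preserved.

Year → AName lies within Book1.
Price, Title → PName: restricted closure across fragments reaches PName.
Title → PName lies within Book1.
PName → PubID lies within Book1.
Every dependency is enforceable on the fragments, so the decomposition is dependency-preserving.

none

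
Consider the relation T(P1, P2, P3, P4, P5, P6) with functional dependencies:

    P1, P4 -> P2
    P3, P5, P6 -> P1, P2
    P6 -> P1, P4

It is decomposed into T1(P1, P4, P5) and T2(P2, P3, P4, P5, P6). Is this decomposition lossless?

No

Common attributes: T1 ∩ T2 = {P4, P5}.
No dependency enlarges {P4, P5}, so (P4, P5)⁺ = {P4, P5}.
The closure contains neither all of T1 = {P1, P4, P5} nor all of T2 = {P2, P3, P4, P5, P6}, so the common attributes are not a superkey of either fragment. The join is lossy.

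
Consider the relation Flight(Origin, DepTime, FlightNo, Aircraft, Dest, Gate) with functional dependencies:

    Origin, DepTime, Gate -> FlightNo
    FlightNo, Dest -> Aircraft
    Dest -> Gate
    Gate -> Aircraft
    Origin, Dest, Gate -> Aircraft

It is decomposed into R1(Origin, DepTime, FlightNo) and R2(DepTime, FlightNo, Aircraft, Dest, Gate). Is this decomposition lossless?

Common attributes: R1 ∩ R2 = {DepTime, FlightNo}.
No dependency enlarges {DepTime, FlightNo}, so (DepTime, FlightNo)⁺ = {DepTime, FlightNo}.
The closure contains neither all of R1 = {Origin, DepTime, FlightNo} nor all of R2 = {DepTime, FlightNo, Aircraft, Dest, Gate}, so the common attributes are not a superkey of either fragment. The join is lossy.

No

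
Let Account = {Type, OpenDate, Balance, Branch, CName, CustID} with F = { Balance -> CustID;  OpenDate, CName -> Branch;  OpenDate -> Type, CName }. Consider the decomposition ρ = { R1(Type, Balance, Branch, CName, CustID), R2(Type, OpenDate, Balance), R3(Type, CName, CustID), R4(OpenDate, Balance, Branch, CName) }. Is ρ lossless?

Yes

Chase test. Columns are Type, OpenDate, Balance, Branch, CName, CustID; row i has aⱼ where attribute j ∈ Ri, else bᵢⱼ.
Initial tableau (one row per fragment):
  row 1: a1 b12 a3 a4 a5 a6
  row 2: a1 a2 a3 b24 b25 b26
  row 3: a1 b32 b33 b34 a5 a6
  row 4: b41 a2 a3 a4 a5 b46
Rows 1 and 2 agree on Balance; apply Balance→CustID and equate their CustID entries.
Rows 1 and 4 agree on Balance; apply Balance→CustID and equate their CustID entries.
Rows 2 and 4 agree on OpenDate; apply OpenDate→Type, CName and equate their Type, CName entries.
Rows 2 and 4 agree on OpenDate, CName; apply OpenDate, CName→Branch and equate their Branch entries.
Row 2 is now all distinguished symbols — the join is lossless.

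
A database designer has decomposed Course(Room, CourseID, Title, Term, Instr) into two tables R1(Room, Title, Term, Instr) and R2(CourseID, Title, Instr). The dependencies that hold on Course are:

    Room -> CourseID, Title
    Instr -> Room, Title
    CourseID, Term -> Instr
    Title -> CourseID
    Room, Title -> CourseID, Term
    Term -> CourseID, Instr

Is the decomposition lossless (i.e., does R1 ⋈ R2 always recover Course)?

Yes

Common attributes: R1 ∩ R2 = {Title, Instr}.
Closure of {Title, Instr}: Instr → Room, Title applies, adding Room; Title → CourseID applies, adding CourseID; Room, Title → CourseID, Term applies, adding Term. So (Title, Instr)⁺ = {Room, CourseID, Title, Term, Instr}.
This closure contains every attribute of R1, so R1 ∩ R2 → R1. The join is lossless.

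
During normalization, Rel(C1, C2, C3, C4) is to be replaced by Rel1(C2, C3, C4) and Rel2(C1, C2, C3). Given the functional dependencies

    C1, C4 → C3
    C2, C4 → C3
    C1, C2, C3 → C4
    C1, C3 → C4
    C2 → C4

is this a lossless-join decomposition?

Yes

Common attributes: Rel1 ∩ Rel2 = {C2, C3}.
Closure of {C2, C3}: C2 → C4 applies, adding C4. So (C2, C3)⁺ = {C2, C3, C4}.
This closure contains every attribute of Rel1, so Rel1 ∩ Rel2 → Rel1. The join is lossless.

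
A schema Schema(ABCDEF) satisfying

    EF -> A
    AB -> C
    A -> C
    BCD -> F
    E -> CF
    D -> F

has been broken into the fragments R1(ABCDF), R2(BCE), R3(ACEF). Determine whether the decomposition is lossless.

Chase test. Columns are ABCDEF; row i has aⱼ where attribute j ∈ Ri, else bᵢⱼ.
Initial tableau (one row per fragment):
  row 1: a1 a2 a3 a4 b15 a6
  row 2: b21 a2 a3 b24 a5 b26
  row 3: a1 b32 a3 b34 a5 a6
Rows 2 and 3 agree on E; apply E→CF and equate their CF entries.
Rows 2 and 3 agree on EF; apply EF→A and equate their A entries.
No row becomes fully distinguished — the join is lossy.

No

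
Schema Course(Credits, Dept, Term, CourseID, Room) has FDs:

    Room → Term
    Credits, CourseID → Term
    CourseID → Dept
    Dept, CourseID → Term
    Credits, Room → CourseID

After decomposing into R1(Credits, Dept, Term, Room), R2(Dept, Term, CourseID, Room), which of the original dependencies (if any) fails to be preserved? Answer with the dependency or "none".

Credits, Room → CourseID

Check Credits, Room → CourseID: no single fragment contains all of {Credits, CourseID, Room}, and the restricted closure of {Credits, Room} across the fragments never reaches {CourseID}.
Room → Term is preserved.
Credits, CourseID → Term is preserved.
CourseID → Dept is preserved.
Dept, CourseID → Term is preserved.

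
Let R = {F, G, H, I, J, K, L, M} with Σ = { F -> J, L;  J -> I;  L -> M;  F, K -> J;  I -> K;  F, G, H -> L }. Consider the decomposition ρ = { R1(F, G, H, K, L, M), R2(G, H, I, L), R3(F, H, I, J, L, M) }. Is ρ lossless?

Chase test. Columns are F, G, H, I, J, K, L, M; row i has aⱼ where attribute j ∈ Ri, else bᵢⱼ.
Initial tableau (one row per fragment):
  row 1: a1 a2 a3 b14 b15 a6 a7 a8
  row 2: b21 a2 a3 a4 b25 b26 a7 b28
  row 3: a1 b32 a3 a4 a5 b36 a7 a8
Rows 1 and 3 agree on F; apply F→J, L and equate their J, L entries.
Rows 1 and 3 agree on J; apply J→I and equate their I entries.
Rows 1 and 2 agree on L; apply L→M and equate their M entries.
Rows 1 and 2 agree on I; apply I→K and equate their K entries.
Rows 1 and 3 agree on I; apply I→K and equate their K entries.
Row 1 is now all distinguished symbols — the join is lossless.

Yes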